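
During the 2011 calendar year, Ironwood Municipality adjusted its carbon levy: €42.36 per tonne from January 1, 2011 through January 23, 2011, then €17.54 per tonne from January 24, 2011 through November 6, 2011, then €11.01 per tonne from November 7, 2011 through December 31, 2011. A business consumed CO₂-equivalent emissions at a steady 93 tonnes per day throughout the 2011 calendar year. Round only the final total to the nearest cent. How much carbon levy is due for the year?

€615,084.33

January 1 – January 23, 2011: 23 days × 93 tonnes/day = 2,139 tonnes at €42.36/tonne → €90,608.04
January 24 – November 6, 2011: 287 days × 93 tonnes/day = 26,691 tonnes at €17.54/tonne → €468,160.14
November 7 – December 31, 2011: 55 days × 93 tonnes/day = 5,115 tonnes at €11.01/tonne → €56,316.15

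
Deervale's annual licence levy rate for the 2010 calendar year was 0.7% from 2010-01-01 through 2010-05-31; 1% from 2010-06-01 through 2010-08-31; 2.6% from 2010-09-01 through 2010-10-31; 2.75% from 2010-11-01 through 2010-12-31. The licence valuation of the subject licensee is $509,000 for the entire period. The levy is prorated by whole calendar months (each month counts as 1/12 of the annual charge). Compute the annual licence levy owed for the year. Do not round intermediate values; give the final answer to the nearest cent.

2010-01-01 to 2010-05-31: 5 months at 0.7% → $509,000 × 0.7% × 5/12 = $1,484.5833
2010-06-01 to 2010-08-31: 3 months at 1% → $509,000 × 1% × 3/12 = $1,272.5000
2010-09-01 to 2010-10-31: 2 months at 2.6% → $509,000 × 2.6% × 2/12 = $2,205.6667
2010-11-01 to 2010-12-31: 2 months at 2.75% → $509,000 × 2.75% × 2/12 = $2,332.9167
Total = $7,295.6667

$7,295.67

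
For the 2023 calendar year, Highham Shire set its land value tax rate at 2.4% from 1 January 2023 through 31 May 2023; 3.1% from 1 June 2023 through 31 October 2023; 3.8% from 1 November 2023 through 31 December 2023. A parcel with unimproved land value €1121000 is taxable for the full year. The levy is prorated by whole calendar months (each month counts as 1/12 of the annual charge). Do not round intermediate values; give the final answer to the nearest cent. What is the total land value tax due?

€32789.25

1 January – 31 May 2023: 5 months at 2.4% → €1121000 × 2.4% × 5/12 = €11210.0000
1 June – 31 October 2023: 5 months at 3.1% → €1121000 × 3.1% × 5/12 = €14479.5833
1 November – 31 December 2023: 2 months at 3.8% → €1121000 × 3.8% × 2/12 = €7099.6667
Total = €32789.2500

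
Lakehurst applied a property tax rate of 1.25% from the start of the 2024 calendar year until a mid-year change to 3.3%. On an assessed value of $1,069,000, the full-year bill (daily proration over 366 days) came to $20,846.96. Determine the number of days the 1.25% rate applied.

241 days

Let d = days at the first rate; then 366 − d days at the second rate.
$1,069,000 × [1.25%·d + 3.3%·(366−d)] / 366 = $20,846.96
Solving gives d = 241, so the new rate took effect on August 29, 2024.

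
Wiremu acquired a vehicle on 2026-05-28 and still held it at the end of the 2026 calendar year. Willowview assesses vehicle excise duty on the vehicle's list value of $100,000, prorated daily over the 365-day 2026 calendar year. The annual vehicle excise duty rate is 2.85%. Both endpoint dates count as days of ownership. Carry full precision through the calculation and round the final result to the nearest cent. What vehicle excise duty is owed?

Days held (2026-05-28 to 2026-12-31): 218 out of 365
Tax = $100,000 × 2.85% × 218/365 = $1,702.1918

$1,702.19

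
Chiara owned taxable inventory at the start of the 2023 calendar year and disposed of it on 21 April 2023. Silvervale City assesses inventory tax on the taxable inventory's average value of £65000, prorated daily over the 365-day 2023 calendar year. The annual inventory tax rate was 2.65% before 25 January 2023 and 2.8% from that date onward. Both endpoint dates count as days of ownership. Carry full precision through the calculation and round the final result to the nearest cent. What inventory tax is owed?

£547.07

1 January – 24 January 2023: 24 days at 2.65% → £65000 × 2.65% × 24/365 = £113.2603
25 January – 21 April 2023: 87 days at 2.8% → £65000 × 2.8% × 87/365 = £433.8082
Total = £547.0685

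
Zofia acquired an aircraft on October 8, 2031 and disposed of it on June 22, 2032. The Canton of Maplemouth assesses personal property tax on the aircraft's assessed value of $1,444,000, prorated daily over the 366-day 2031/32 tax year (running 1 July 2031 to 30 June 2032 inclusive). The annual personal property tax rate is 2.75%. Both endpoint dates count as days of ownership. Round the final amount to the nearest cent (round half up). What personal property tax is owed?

Days held (October 8, 2031 – June 22, 2032): 259 out of 366
Tax = $1,444,000 × 2.75% × 259/366 = $28,100.7923

$28,100.79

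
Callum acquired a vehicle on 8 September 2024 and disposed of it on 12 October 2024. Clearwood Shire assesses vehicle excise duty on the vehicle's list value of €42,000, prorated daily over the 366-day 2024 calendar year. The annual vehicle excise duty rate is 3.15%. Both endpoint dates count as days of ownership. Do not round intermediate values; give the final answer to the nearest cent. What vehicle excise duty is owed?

Days held (8 September – 12 October 2024): 35 out of 366
Tax = €42,000 × 3.15% × 35/366 = €126.5164

€126.52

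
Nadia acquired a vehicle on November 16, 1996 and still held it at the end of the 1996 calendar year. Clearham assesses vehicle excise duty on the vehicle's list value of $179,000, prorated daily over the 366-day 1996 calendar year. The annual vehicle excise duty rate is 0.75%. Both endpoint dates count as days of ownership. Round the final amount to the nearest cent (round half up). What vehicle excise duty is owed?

Days held (November 16 – December 31, 1996): 46 out of 366
Tax = $179,000 × 0.75% × 46/366 = $168.7295

$168.73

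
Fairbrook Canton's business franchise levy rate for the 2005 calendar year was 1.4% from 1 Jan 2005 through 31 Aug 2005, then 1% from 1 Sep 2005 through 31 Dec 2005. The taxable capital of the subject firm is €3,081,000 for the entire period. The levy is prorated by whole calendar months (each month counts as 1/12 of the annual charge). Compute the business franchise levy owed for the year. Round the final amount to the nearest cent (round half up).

€39,026.00

1 Jan – 31 Aug 2005: 8 months at 1.4% → €3,081,000 × 1.4% × 8/12 = €28,756.0000
1 Sep – 31 Dec 2005: 4 months at 1% → €3,081,000 × 1% × 4/12 = €10,270.0000
Total = €39,026.0000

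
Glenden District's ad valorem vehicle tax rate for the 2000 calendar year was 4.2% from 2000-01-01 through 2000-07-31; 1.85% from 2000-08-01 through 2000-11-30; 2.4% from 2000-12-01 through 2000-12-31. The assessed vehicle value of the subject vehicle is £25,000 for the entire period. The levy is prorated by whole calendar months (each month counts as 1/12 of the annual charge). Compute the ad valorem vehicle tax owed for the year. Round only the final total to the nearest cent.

2000-01-01 to 2000-07-31: 7 months at 4.2% → £25,000 × 4.2% × 7/12 = £612.5000
2000-08-01 to 2000-11-30: 4 months at 1.85% → £25,000 × 1.85% × 4/12 = £154.1667
2000-12-01 to 2000-12-31: 1 month at 2.4% → £25,000 × 2.4% × 1/12 = £50.0000
Total = £816.6667

£816.67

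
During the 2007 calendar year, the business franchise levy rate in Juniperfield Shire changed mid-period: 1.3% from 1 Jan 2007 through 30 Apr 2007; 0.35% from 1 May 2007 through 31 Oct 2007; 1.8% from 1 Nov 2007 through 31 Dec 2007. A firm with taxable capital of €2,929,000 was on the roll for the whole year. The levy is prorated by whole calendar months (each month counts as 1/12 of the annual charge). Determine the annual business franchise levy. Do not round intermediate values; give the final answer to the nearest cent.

€26,605.08

1 Jan – 30 Apr 2007: 4 months at 1.3% → €2,929,000 × 1.3% × 4/12 = €12,692.3333
1 May – 31 Oct 2007: 6 months at 0.35% → €2,929,000 × 0.35% × 6/12 = €5,125.7500
1 Nov – 31 Dec 2007: 2 months at 1.8% → €2,929,000 × 1.8% × 2/12 = €8,787.0000
Total = €26,605.0833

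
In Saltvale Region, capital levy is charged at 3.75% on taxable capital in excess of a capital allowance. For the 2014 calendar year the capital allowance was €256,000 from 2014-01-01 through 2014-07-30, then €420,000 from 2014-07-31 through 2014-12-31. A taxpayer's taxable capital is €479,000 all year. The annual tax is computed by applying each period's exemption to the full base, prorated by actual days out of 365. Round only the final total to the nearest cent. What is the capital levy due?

€5,767.71

2014-01-01 to 2014-07-30: 211 days, exemption €256,000 → (€479,000 − €256,000) × 3.75% × 211/365 = €4,834.2123
2014-07-31 to 2014-12-31: 154 days, exemption €420,000 → (€479,000 − €420,000) × 3.75% × 154/365 = €933.4932
Total = €5,767.7055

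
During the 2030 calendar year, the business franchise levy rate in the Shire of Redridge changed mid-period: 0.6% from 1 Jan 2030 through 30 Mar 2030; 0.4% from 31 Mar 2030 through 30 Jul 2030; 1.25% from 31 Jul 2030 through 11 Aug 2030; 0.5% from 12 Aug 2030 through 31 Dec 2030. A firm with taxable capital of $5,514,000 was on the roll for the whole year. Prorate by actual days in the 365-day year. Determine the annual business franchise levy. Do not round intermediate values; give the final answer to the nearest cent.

1 Jan – 30 Mar 2030: 89 days at 0.6% → $5,514,000 × 0.6% × 89/365 = $8,067.0575
31 Mar – 30 Jul 2030: 122 days at 0.4% → $5,514,000 × 0.4% × 122/365 = $7,372.1425
31 Jul – 11 Aug 2030: 12 days at 1.25% → $5,514,000 × 1.25% × 12/365 = $2,266.0274
12 Aug – 31 Dec 2030: 142 days at 0.5% → $5,514,000 × 0.5% × 142/365 = $10,725.8630
Total = $28,431.0904

$28,431.09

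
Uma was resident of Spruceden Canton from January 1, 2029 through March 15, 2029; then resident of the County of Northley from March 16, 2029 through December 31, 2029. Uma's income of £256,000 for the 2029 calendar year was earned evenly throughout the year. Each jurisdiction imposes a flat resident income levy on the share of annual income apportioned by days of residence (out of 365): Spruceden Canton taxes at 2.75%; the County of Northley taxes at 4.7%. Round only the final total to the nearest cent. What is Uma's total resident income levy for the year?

Spruceden Canton, January 1 – March 15, 2029: 74 days → £256,000 × 2.75% × 74/365 = £1,427.2877
The County of Northley, March 16 – December 31, 2029: 291 days → £256,000 × 4.7% × 291/365 = £9,592.6356
Total = £11,019.9233

£11,019.92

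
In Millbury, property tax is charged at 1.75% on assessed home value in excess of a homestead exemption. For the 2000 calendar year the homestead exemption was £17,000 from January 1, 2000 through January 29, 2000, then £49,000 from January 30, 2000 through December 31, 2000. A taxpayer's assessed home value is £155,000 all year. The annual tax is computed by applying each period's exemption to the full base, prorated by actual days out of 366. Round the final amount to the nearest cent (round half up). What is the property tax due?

January 1 – January 29, 2000: 29 days, exemption £17,000 → (£155,000 − £17,000) × 1.75% × 29/366 = £191.3525
January 30 – December 31, 2000: 337 days, exemption £49,000 → (£155,000 − £49,000) × 1.75% × 337/366 = £1,708.0191
Total = £1,899.3716

£1,899.37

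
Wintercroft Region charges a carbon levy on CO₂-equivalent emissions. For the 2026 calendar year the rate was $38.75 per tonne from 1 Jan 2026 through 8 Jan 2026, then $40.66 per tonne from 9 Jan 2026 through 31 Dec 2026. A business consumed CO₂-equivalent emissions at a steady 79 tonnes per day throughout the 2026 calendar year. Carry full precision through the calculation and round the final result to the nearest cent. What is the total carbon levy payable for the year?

$1,171,223.98

1 Jan – 8 Jan 2026: 8 days × 79 tonnes/day = 632 tonnes at $38.75/tonne → $24,490.00
9 Jan – 31 Dec 2026: 357 days × 79 tonnes/day = 28,203 tonnes at $40.66/tonne → $1,146,733.98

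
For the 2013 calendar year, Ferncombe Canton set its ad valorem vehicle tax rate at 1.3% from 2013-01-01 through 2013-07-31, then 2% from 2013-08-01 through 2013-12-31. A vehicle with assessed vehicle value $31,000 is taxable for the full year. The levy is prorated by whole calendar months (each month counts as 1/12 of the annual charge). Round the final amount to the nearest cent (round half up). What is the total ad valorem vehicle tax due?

$493.42

2013-01-01 to 2013-07-31: 7 months at 1.3% → $31,000 × 1.3% × 7/12 = $235.0833
2013-08-01 to 2013-12-31: 5 months at 2% → $31,000 × 2% × 5/12 = $258.3333
Total = $493.4167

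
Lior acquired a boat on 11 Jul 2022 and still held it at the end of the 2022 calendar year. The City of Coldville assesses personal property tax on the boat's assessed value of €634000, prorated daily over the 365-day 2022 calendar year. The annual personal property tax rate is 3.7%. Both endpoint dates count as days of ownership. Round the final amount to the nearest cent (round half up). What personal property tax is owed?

€11182.72

Days held (11 Jul – 31 Dec 2022): 174 out of 365
Tax = €634000 × 3.7% × 174/365 = €11182.7178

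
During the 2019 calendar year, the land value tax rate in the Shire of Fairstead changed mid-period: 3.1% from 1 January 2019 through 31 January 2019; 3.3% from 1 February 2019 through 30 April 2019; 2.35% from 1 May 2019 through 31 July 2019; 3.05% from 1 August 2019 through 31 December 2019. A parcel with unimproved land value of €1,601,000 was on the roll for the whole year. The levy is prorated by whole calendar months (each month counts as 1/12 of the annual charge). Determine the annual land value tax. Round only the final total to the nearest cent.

1 January – 31 January 2019: 1 month at 3.1% → €1,601,000 × 3.1% × 1/12 = €4,135.9167
1 February – 30 April 2019: 3 months at 3.3% → €1,601,000 × 3.3% × 3/12 = €13,208.2500
1 May – 31 July 2019: 3 months at 2.35% → €1,601,000 × 2.35% × 3/12 = €9,405.8750
1 August – 31 December 2019: 5 months at 3.05% → €1,601,000 × 3.05% × 5/12 = €20,346.0417
Total = €47,096.0833

€47,096.08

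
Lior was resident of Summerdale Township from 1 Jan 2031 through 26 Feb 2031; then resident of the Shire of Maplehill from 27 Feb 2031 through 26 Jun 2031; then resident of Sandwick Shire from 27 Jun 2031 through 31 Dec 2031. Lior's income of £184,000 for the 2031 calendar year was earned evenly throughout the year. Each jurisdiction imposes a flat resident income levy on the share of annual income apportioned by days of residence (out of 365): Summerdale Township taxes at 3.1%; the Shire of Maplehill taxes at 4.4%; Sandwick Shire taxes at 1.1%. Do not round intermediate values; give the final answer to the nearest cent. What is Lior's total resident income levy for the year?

Summerdale Township, 1 Jan – 26 Feb 2031: 57 days → £184,000 × 3.1% × 57/365 = £890.7616
The Shire of Maplehill, 27 Feb – 26 Jun 2031: 120 days → £184,000 × 4.4% × 120/365 = £2,661.6986
Sandwick Shire, 27 Jun – 31 Dec 2031: 188 days → £184,000 × 1.1% × 188/365 = £1,042.4986
Total = £4,594.9589

£4,594.96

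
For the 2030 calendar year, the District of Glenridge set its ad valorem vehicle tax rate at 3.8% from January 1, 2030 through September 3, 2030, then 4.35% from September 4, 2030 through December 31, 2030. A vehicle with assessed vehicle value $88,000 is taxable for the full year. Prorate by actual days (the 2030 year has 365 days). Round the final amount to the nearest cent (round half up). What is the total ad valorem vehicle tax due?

January 1 – September 3, 2030: 246 days at 3.8% → $88,000 × 3.8% × 246/365 = $2,253.7644
September 4 – December 31, 2030: 119 days at 4.35% → $88,000 × 4.35% × 119/365 = $1,248.0329
Total = $3,501.7973

$3,501.80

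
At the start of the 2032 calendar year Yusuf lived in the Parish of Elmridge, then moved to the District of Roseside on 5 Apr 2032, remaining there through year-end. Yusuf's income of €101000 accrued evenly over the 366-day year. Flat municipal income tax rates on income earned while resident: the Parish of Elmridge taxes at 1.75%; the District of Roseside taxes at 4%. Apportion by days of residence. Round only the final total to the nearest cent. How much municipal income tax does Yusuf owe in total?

The Parish of Elmridge, 1 Jan – 4 Apr 2032: 95 days → €101000 × 1.75% × 95/366 = €458.7773
The District of Roseside, 5 Apr – 31 Dec 2032: 271 days → €101000 × 4% × 271/366 = €2991.3661
Total = €3450.1434

€3450.14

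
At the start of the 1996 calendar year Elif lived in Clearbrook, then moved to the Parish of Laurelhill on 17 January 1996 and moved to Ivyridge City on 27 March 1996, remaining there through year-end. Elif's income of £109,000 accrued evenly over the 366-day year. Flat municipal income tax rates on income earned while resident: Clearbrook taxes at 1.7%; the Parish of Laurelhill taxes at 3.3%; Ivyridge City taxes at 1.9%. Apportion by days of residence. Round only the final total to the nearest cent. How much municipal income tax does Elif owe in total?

£2,353.33

Clearbrook, 1 January – 16 January 1996: 16 days → £109,000 × 1.7% × 16/366 = £81.0055
The Parish of Laurelhill, 17 January – 26 March 1996: 70 days → £109,000 × 3.3% × 70/366 = £687.9508
Ivyridge City, 27 March – 31 December 1996: 280 days → £109,000 × 1.9% × 280/366 = £1,584.3716
Total = £2,353.3279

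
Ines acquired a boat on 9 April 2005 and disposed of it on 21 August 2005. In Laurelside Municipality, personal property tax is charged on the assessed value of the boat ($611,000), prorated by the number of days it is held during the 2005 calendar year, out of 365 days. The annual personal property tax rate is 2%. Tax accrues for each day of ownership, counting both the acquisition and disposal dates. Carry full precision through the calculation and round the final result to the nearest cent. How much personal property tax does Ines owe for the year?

Days held (9 April – 21 August 2005): 135 out of 365
Tax = $611,000 × 2% × 135/365 = $4,519.7260

$4,519.73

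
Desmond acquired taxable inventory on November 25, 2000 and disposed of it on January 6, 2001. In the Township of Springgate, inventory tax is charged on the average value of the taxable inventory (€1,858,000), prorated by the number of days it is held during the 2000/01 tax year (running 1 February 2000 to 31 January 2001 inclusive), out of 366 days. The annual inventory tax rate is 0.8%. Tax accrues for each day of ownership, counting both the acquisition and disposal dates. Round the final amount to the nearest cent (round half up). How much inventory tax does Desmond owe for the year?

€1,746.32

Days held (November 25, 2000 – January 6, 2001): 43 out of 366
Tax = €1,858,000 × 0.8% × 43/366 = €1,746.3169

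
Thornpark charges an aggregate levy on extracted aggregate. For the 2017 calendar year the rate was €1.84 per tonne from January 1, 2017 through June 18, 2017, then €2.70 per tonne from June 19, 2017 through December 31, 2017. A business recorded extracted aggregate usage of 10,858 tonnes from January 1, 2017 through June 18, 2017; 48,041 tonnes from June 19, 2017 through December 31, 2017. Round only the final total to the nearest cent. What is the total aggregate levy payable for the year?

January 1 – June 18, 2017: 10,858 tonnes at €1.84/tonne → €19,978.72
June 19 – December 31, 2017: 48,041 tonnes at €2.70/tonne → €129,710.70

€149,689.42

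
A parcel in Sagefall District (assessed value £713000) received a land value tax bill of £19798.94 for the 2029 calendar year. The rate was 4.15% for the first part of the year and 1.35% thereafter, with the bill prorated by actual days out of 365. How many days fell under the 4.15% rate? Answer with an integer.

Let d = days at the first rate; then 365 − d days at the second rate.
£713000 × [4.15%·d + 1.35%·(365−d)] / 365 = £19798.94
Solving gives d = 186, so the new rate took effect on 6 July 2029.

186 days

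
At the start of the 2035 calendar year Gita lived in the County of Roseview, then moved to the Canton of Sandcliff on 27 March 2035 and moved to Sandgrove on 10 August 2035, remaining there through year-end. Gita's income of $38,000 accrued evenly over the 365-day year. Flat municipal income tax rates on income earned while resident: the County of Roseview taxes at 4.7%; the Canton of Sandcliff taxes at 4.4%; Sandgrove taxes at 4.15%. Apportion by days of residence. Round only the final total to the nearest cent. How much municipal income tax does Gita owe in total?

$1,661.07

The County of Roseview, 1 January – 26 March 2035: 85 days → $38,000 × 4.7% × 85/365 = $415.9178
The Canton of Sandcliff, 27 March – 9 August 2035: 136 days → $38,000 × 4.4% × 136/365 = $622.9918
Sandgrove, 10 August – 31 December 2035: 144 days → $38,000 × 4.15% × 144/365 = $622.1589
Total = $1,661.0685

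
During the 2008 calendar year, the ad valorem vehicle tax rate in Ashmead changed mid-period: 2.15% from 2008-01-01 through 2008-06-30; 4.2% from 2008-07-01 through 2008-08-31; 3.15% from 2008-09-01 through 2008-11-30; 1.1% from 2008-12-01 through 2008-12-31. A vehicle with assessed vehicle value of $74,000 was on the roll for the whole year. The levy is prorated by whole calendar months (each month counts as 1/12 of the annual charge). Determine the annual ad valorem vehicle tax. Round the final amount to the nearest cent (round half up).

2008-01-01 to 2008-06-30: 6 months at 2.15% → $74,000 × 2.15% × 6/12 = $795.5000
2008-07-01 to 2008-08-31: 2 months at 4.2% → $74,000 × 4.2% × 2/12 = $518.0000
2008-09-01 to 2008-11-30: 3 months at 3.15% → $74,000 × 3.15% × 3/12 = $582.7500
2008-12-01 to 2008-12-31: 1 month at 1.1% → $74,000 × 1.1% × 1/12 = $67.8333
Total = $1,964.0833

$1,964.08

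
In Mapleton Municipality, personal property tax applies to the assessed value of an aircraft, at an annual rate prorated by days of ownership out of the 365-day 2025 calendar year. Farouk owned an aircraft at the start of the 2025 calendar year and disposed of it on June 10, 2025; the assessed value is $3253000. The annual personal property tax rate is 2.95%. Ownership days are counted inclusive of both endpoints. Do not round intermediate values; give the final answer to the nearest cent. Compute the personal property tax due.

$42329.11

Days held (January 1 – June 10, 2025): 161 out of 365
Tax = $3253000 × 2.95% × 161/365 = $42329.1055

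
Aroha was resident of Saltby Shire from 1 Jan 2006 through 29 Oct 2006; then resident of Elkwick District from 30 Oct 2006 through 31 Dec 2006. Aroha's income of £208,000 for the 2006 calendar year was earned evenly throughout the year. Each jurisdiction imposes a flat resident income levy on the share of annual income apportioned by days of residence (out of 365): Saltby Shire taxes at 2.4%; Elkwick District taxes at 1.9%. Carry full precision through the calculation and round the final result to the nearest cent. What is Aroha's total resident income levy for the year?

£4,812.49

Saltby Shire, 1 Jan – 29 Oct 2006: 302 days → £208,000 × 2.4% × 302/365 = £4,130.3671
Elkwick District, 30 Oct – 31 Dec 2006: 63 days → £208,000 × 1.9% × 63/365 = £682.1260
Total = £4,812.4932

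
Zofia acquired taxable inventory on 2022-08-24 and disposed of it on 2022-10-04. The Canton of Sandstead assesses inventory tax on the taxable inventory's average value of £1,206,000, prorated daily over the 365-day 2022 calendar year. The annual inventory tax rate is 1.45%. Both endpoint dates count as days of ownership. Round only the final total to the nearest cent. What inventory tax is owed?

£2,012.20

Days held (2022-08-24 to 2022-10-04): 42 out of 365
Tax = £1,206,000 × 1.45% × 42/365 = £2,012.2027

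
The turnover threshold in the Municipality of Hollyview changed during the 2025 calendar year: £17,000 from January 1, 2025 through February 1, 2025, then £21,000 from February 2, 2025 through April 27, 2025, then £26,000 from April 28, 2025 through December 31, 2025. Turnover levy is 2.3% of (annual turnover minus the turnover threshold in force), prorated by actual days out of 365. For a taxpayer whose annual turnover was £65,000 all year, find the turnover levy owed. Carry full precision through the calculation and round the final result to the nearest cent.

January 1 – February 1, 2025: 32 days, exemption £17,000 → (£65,000 − £17,000) × 2.3% × 32/365 = £96.7890
February 2 – April 27, 2025: 85 days, exemption £21,000 → (£65,000 − £21,000) × 2.3% × 85/365 = £235.6712
April 28 – December 31, 2025: 248 days, exemption £26,000 → (£65,000 − £26,000) × 2.3% × 248/365 = £609.4685
Total = £941.9288

£941.93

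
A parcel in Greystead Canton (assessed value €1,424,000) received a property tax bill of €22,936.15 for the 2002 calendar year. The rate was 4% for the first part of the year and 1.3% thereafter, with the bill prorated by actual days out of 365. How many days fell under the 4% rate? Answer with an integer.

Let d = days at the first rate; then 365 − d days at the second rate.
€1,424,000 × [4%·d + 1.3%·(365−d)] / 365 = €22,936.15
Solving gives d = 42, so the new rate took effect on February 12, 2002.

42 days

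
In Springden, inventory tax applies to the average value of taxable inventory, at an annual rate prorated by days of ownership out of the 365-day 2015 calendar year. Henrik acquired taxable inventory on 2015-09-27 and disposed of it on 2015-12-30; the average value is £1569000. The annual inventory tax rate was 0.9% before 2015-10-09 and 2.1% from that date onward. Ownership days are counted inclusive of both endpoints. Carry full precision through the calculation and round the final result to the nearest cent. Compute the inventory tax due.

£7956.76

2015-09-27 to 2015-10-08: 12 days at 0.9% → £1569000 × 0.9% × 12/365 = £464.2521
2015-10-09 to 2015-12-30: 83 days at 2.1% → £1569000 × 2.1% × 83/365 = £7492.5123
Total = £7956.7644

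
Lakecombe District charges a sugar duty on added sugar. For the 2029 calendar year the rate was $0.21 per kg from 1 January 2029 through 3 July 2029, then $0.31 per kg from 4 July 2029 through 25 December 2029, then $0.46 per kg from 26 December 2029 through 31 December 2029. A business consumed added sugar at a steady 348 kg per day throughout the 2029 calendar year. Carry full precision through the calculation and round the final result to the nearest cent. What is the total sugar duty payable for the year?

1 January – 3 July 2029: 184 days × 348 kg/day = 64,032 kg at $0.21/kg → $13446.72
4 July – 25 December 2029: 175 days × 348 kg/day = 60,900 kg at $0.31/kg → $18879.00
26 December – 31 December 2029: 6 days × 348 kg/day = 2,088 kg at $0.46/kg → $960.48

$33286.20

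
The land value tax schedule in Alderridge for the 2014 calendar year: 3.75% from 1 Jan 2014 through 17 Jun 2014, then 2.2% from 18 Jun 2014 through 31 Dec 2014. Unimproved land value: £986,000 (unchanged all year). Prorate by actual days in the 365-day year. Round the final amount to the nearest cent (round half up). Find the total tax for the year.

£28,726.37

1 Jan – 17 Jun 2014: 168 days at 3.75% → £986,000 × 3.75% × 168/365 = £17,018.6301
18 Jun – 31 Dec 2014: 197 days at 2.2% → £986,000 × 2.2% × 197/365 = £11,707.7370
Total = £28,726.3671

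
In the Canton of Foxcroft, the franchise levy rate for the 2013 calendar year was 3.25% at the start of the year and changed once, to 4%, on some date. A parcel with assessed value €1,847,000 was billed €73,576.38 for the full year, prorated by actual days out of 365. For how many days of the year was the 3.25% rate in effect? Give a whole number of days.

Let d = days at the first rate; then 365 − d days at the second rate.
€1,847,000 × [3.25%·d + 4%·(365−d)] / 365 = €73,576.38
Solving gives d = 8, so the new rate took effect on 9 January 2013.

8 days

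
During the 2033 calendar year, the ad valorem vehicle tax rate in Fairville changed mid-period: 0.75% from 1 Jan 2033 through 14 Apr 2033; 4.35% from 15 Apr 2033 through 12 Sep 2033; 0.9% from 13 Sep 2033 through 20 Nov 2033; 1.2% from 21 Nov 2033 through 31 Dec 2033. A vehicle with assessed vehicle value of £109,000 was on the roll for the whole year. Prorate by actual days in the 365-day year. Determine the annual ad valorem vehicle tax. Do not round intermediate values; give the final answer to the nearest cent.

1 Jan – 14 Apr 2033: 104 days at 0.75% → £109,000 × 0.75% × 104/365 = £232.9315
15 Apr – 12 Sep 2033: 151 days at 4.35% → £109,000 × 4.35% × 151/365 = £1,961.5521
13 Sep – 20 Nov 2033: 69 days at 0.9% → £109,000 × 0.9% × 69/365 = £185.4493
21 Nov – 31 Dec 2033: 41 days at 1.2% → £109,000 × 1.2% × 41/365 = £146.9260
Total = £2,526.8589

£2,526.86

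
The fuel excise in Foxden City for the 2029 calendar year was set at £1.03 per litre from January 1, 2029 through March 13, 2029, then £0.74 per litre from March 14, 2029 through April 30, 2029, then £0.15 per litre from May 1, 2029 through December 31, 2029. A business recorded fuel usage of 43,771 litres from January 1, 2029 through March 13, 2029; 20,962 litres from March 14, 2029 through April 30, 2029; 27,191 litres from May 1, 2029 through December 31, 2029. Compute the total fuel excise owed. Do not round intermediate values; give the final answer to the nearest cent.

January 1 – March 13, 2029: 43,771 litres at £1.03/litre → £45084.13
March 14 – April 30, 2029: 20,962 litres at £0.74/litre → £15511.88
May 1 – December 31, 2029: 27,191 litres at £0.15/litre → £4078.65

£64674.66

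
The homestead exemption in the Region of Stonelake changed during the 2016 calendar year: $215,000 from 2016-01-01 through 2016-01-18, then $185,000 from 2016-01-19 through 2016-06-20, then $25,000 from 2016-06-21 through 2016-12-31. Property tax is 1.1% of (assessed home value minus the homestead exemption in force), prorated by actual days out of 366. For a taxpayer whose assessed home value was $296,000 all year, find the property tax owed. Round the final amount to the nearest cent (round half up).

2016-01-01 to 2016-01-18: 18 days, exemption $215,000 → ($296,000 − $215,000) × 1.1% × 18/366 = $43.8197
2016-01-19 to 2016-06-20: 154 days, exemption $185,000 → ($296,000 − $185,000) × 1.1% × 154/366 = $513.7541
2016-06-21 to 2016-12-31: 194 days, exemption $25,000 → ($296,000 − $25,000) × 1.1% × 194/366 = $1,580.0929
Total = $2,137.6667

$2,137.67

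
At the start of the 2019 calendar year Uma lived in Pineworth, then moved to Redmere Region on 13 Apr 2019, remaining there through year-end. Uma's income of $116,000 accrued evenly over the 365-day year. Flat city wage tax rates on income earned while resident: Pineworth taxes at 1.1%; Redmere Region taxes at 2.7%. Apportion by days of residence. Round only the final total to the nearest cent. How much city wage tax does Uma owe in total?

$2,613.34

Pineworth, 1 Jan – 12 Apr 2019: 102 days → $116,000 × 1.1% × 102/365 = $356.5808
Redmere Region, 13 Apr – 31 Dec 2019: 263 days → $116,000 × 2.7% × 263/365 = $2,256.7562
Total = $2,613.3370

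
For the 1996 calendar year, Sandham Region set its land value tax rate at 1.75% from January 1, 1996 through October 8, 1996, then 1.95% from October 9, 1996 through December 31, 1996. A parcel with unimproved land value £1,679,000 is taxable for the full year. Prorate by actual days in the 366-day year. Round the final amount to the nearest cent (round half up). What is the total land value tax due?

January 1 – October 8, 1996: 282 days at 1.75% → £1,679,000 × 1.75% × 282/366 = £22,638.9754
October 9 – December 31, 1996: 84 days at 1.95% → £1,679,000 × 1.95% × 84/366 = £7,514.2131
Total = £30,153.1885

£30,153.19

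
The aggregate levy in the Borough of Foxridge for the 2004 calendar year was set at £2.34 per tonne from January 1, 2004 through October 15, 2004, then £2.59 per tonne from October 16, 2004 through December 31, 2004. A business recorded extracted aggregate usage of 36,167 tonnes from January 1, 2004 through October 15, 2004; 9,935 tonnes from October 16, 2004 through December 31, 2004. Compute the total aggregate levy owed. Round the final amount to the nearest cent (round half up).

January 1 – October 15, 2004: 36,167 tonnes at £2.34/tonne → £84630.78
October 16 – December 31, 2004: 9,935 tonnes at £2.59/tonne → £25731.65

£110362.43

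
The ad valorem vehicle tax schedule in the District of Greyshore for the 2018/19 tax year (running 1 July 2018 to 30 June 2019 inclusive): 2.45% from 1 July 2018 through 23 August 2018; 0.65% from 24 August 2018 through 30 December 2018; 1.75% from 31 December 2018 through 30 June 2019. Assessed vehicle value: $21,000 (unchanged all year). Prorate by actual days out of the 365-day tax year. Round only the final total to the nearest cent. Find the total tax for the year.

$307.61

1 July – 23 August 2018: 54 days at 2.45% → $21,000 × 2.45% × 54/365 = $76.1178
24 August – 30 December 2018: 129 days at 0.65% → $21,000 × 0.65% × 129/365 = $48.2425
31 December 2018 – 30 June 2019: 182 days at 1.75% → $21,000 × 1.75% × 182/365 = $183.2466
Total = $307.6068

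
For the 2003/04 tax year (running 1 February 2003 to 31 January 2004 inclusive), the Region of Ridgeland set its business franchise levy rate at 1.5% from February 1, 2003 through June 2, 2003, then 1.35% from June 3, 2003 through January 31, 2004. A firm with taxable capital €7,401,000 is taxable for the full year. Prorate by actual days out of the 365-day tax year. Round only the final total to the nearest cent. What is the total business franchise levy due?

€103,624.14

February 1 – June 2, 2003: 122 days at 1.5% → €7,401,000 × 1.5% × 122/365 = €37,106.3836
June 3, 2003 – January 31, 2004: 243 days at 1.35% → €7,401,000 × 1.35% × 243/365 = €66,517.7548
Total = €103,624.1384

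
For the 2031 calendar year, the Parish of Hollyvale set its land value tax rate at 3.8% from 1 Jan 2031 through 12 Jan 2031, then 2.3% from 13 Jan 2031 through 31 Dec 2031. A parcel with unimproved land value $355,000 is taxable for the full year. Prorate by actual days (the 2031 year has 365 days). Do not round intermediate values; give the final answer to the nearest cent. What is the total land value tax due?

$8,340.07

1 Jan – 12 Jan 2031: 12 days at 3.8% → $355,000 × 3.8% × 12/365 = $443.5068
13 Jan – 31 Dec 2031: 353 days at 2.3% → $355,000 × 2.3% × 353/365 = $7,896.5616
Total = $8,340.0685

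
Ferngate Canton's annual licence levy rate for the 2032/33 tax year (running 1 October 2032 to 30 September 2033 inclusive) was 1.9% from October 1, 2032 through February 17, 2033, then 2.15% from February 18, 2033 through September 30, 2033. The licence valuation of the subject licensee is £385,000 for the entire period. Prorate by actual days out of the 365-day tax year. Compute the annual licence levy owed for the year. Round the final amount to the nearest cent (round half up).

October 1, 2032 – February 17, 2033: 140 days at 1.9% → £385,000 × 1.9% × 140/365 = £2,805.7534
February 18 – September 30, 2033: 225 days at 2.15% → £385,000 × 2.15% × 225/365 = £5,102.5685
Total = £7,908.3219

£7,908.32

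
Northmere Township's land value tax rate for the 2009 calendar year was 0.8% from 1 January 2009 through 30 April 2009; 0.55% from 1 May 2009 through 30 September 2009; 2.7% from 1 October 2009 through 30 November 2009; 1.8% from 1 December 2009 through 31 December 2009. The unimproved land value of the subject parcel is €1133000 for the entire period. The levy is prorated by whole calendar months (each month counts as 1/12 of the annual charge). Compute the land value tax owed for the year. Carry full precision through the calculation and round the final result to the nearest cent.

1 January – 30 April 2009: 4 months at 0.8% → €1133000 × 0.8% × 4/12 = €3021.3333
1 May – 30 September 2009: 5 months at 0.55% → €1133000 × 0.55% × 5/12 = €2596.4583
1 October – 30 November 2009: 2 months at 2.7% → €1133000 × 2.7% × 2/12 = €5098.5000
1 December – 31 December 2009: 1 month at 1.8% → €1133000 × 1.8% × 1/12 = €1699.5000
Total = €12415.7917

€12415.79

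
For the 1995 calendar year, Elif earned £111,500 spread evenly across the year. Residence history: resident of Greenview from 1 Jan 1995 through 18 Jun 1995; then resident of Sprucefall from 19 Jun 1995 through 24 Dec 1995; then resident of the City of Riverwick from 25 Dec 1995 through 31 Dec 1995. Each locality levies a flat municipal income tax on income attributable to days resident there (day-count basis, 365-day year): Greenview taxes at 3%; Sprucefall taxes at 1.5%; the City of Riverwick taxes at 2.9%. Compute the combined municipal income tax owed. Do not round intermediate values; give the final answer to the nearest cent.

Greenview, 1 Jan – 18 Jun 1995: 169 days → £111,500 × 3% × 169/365 = £1,548.7808
Sprucefall, 19 Jun – 24 Dec 1995: 189 days → £111,500 × 1.5% × 189/365 = £866.0342
The City of Riverwick, 25 Dec – 31 Dec 1995: 7 days → £111,500 × 2.9% × 7/365 = £62.0123
Total = £2,476.8274

£2,476.83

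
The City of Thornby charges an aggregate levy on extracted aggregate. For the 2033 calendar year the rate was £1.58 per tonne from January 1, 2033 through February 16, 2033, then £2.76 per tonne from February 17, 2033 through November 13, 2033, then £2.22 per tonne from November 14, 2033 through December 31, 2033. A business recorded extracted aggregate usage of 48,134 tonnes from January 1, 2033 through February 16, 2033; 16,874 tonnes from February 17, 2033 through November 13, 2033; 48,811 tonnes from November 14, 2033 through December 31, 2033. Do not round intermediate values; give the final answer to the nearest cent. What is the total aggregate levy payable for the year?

January 1 – February 16, 2033: 48,134 tonnes at £1.58/tonne → £76,051.72
February 17 – November 13, 2033: 16,874 tonnes at £2.76/tonne → £46,572.24
November 14 – December 31, 2033: 48,811 tonnes at £2.22/tonne → £108,360.42

£230,984.38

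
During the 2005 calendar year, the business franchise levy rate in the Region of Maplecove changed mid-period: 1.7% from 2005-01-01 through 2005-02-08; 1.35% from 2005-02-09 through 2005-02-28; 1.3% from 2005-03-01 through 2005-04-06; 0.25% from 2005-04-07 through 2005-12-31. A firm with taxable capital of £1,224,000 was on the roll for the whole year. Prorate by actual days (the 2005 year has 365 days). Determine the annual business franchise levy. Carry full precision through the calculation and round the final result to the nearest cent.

£6,996.92

2005-01-01 to 2005-02-08: 39 days at 1.7% → £1,224,000 × 1.7% × 39/365 = £2,223.3205
2005-02-09 to 2005-02-28: 20 days at 1.35% → £1,224,000 × 1.35% × 20/365 = £905.4247
2005-03-01 to 2005-04-06: 37 days at 1.3% → £1,224,000 × 1.3% × 37/365 = £1,612.9973
2005-04-07 to 2005-12-31: 269 days at 0.25% → £1,224,000 × 0.25% × 269/365 = £2,255.1781
Total = £6,996.9205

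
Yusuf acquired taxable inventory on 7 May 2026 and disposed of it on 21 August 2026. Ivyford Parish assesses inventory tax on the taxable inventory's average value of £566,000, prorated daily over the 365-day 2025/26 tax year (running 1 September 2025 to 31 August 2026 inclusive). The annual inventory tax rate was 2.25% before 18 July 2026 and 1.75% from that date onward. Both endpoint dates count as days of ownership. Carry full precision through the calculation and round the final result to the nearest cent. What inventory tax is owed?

£3,461.90

7 May – 17 July 2026: 72 days at 2.25% → £566,000 × 2.25% × 72/365 = £2,512.1096
18 July – 21 August 2026: 35 days at 1.75% → £566,000 × 1.75% × 35/365 = £949.7945
Total = £3,461.9041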